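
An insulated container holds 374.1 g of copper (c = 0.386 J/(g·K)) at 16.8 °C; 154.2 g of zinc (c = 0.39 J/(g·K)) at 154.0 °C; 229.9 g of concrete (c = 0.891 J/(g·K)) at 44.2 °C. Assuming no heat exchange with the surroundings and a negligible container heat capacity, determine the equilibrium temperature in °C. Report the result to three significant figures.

Σ mᵢcᵢ(T − Tᵢ) = 0  ⇒  T = Σ mᵢcᵢTᵢ / Σ mᵢcᵢ
Σ mᵢcᵢ = 374.1×0.386 + 154.2×0.39 + 229.9×0.891 = 409.3815
Σ mᵢcᵢTᵢ = 144.4026×16.8 + 60.138×154.0 + 204.8409×44.2 = 20741
T = 20741 / 409.3815 = 50.66 °C

T_f = 50.7 °C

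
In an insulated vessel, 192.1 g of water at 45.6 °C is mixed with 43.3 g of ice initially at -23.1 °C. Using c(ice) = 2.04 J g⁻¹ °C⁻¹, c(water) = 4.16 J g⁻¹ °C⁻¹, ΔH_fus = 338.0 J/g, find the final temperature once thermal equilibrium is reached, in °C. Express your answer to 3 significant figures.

Heat to bring ice to 0 °C and melt it: q₁ = 43.3×2.04×23.1 + 43.3×338.0 = 16676 J
Heat the water can supply cooling to 0 °C: 192.1×4.16×45.6 = 36440.6 J > q₁, so all ice melts.
Energy balance: 192.1×4.16×(45.6 − T) = 16676 + 43.3×4.16×(T − 0)
799.136(45.6 − T) = 16676 + 180.128 T
36440.6 − 16676 = 979.264 T
T = 19764.6 / 979.264 = 20.18 °C

T_f = 20.2 °C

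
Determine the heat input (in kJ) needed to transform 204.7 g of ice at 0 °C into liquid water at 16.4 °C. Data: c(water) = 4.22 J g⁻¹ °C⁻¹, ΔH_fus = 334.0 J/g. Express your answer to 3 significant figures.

q1 (melt at 0 °C): 204.7 × 334.0 = 68370 J
q2 (heat water 0.0→16.4 °C): 204.7 × 4.22 × 16.4 = 14167 J
Total: 68370 + 14167 = 82537 J = 82.5 kJ

q = 82.5 kJ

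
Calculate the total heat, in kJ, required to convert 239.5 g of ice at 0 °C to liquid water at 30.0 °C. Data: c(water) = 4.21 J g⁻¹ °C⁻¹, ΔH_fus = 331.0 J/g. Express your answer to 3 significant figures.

q1 (melt at 0 °C): 239.5 × 331.0 = 79275 J
q2 (heat water 0.0→30.0 °C): 239.5 × 4.21 × 30.0 = 30249 J
Total: 79275 + 30249 = 109524 J = 110 kJ

q = 110 kJ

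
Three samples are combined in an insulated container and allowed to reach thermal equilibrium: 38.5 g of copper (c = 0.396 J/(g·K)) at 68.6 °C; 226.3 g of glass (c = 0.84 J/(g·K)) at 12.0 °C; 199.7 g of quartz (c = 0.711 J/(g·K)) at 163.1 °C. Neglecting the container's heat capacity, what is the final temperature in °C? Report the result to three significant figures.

T_f = 76.3 °C

Σ mᵢcᵢ(T − Tᵢ) = 0  ⇒  T = Σ mᵢcᵢTᵢ / Σ mᵢcᵢ
Σ mᵢcᵢ = 38.5×0.396 + 226.3×0.84 + 199.7×0.711 = 347.3247
Σ mᵢcᵢTᵢ = 15.246×68.6 + 190.092×12.0 + 141.9867×163.1 = 26485
T = 26485 / 347.3247 = 76.25 °C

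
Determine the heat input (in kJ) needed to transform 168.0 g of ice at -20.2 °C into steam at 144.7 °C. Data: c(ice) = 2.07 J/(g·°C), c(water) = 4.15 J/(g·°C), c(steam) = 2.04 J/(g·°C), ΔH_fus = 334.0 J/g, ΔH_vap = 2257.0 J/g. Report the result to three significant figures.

q = 527 kJ

q1 (heat ice -20.2→0.0 °C): 168.0 × 2.07 × 20.2 = 7025 J
q2 (melt at 0 °C): 168.0 × 334.0 = 56112 J
q3 (heat water 0.0→100.0 °C): 168.0 × 4.15 × 100.0 = 69720 J
q4 (vaporize at 100 °C): 168.0 × 2257.0 = 379176 J
q5 (heat steam 100.0→144.7 °C): 168.0 × 2.04 × 44.7 = 15320 J
Total: 7025 + 56112 + 69720 + 379176 + 15320 = 527353 J = 527 kJ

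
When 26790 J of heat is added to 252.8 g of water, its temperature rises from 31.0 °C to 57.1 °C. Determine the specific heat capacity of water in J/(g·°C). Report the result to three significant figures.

c = q / (m ΔT) = 26790 / (252.8 × 26.1)
c = 26790 / 6598.08 = 4.06 J/(g·°C)

c = 4.06 J/(g·°C)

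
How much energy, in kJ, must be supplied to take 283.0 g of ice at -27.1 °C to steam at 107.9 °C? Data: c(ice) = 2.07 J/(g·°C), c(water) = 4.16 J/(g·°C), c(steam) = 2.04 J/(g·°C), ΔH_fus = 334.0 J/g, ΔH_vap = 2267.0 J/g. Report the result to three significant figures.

q = 874 kJ

q1 (heat ice -27.1→0.0 °C): 283.0 × 2.07 × 27.1 = 15875 J
q2 (melt at 0 °C): 283.0 × 334.0 = 94522 J
q3 (heat water 0.0→100.0 °C): 283.0 × 4.16 × 100.0 = 117728 J
q4 (vaporize at 100 °C): 283.0 × 2267.0 = 641561 J
q5 (heat steam 100.0→107.9 °C): 283.0 × 2.04 × 7.9 = 4561 J
Total: 15875 + 94522 + 117728 + 641561 + 4561 = 874247 J = 874 kJ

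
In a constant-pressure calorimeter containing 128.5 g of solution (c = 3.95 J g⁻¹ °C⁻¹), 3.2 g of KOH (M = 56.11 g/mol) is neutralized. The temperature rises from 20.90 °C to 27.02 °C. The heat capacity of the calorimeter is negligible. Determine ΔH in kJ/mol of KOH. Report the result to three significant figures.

ΔH = -54.5 kJ/mol

|ΔT| = |27.02 − 20.90| = 6.12 °C
|q_surr| = (128.5 × 3.95) × 6.12 = 507.575 × 6.12 = 3106 J
n(KOH) = 3.2 / 56.11 = 0.05703 mol
Temperature rose, so q_rxn = −|q_surr| = -3.106 kJ
ΔH = q_rxn / n = -54.46 kJ/mol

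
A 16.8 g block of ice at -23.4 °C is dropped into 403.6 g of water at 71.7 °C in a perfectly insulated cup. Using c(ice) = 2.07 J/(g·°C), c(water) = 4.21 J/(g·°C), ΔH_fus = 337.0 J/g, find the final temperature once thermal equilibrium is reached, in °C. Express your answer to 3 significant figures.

T_f = 65.2 °C

Heat to bring ice to 0 °C and melt it: q₁ = 16.8×2.07×23.4 + 16.8×337.0 = 6475.4 J
Heat the water can supply cooling to 0 °C: 403.6×4.21×71.7 = 121829 J > q₁, so all ice melts.
Energy balance: 403.6×4.21×(71.7 − T) = 6475.4 + 16.8×4.21×(T − 0)
1699.156(71.7 − T) = 6475.4 + 70.728 T
121829 − 6475.4 = 1769.884 T
T = 115353.6 / 1769.884 = 65.18 °C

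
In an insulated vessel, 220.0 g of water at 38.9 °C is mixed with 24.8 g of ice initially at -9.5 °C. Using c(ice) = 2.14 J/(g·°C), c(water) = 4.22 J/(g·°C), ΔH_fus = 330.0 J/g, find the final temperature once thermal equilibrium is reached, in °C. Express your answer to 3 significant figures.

T_f = 26.5 °C

Heat to bring ice to 0 °C and melt it: q₁ = 24.8×2.14×9.5 + 24.8×330.0 = 8688.2 J
Heat the water can supply cooling to 0 °C: 220.0×4.22×38.9 = 36114.8 J > q₁, so all ice melts.
Energy balance: 220.0×4.22×(38.9 − T) = 8688.2 + 24.8×4.22×(T − 0)
928.4(38.9 − T) = 8688.2 + 104.656 T
36114.8 − 8688.2 = 1033.056 T
T = 27426.6 / 1033.056 = 26.549 °C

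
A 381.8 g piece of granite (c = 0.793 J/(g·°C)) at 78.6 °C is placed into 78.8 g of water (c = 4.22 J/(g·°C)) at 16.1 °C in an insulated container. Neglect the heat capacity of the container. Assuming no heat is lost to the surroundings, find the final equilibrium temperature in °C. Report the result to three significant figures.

Heat lost by granite = heat gained by water.
(381.8)(0.793)(78.6 − T) = (78.8)(4.22)(T − 16.1)
302.7674 (78.6 − T) = 332.536 (T − 16.1)
23798 − 302.7674 T = 332.536 T − 5353.8
29151.8 = 635.3034 T
T = 45.89 °C

T_f = 45.9 °C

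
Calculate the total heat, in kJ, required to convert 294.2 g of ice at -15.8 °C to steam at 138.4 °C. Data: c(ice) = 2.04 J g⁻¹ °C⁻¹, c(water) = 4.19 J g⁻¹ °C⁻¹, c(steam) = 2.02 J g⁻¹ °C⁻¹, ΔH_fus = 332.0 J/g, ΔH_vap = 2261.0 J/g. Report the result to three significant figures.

q1 (heat ice -15.8→0.0 °C): 294.2 × 2.04 × 15.8 = 9483 J
q2 (melt at 0 °C): 294.2 × 332.0 = 97674 J
q3 (heat water 0.0→100.0 °C): 294.2 × 4.19 × 100.0 = 123270 J
q4 (vaporize at 100 °C): 294.2 × 2261.0 = 665186 J
q5 (heat steam 100.0→138.4 °C): 294.2 × 2.02 × 38.4 = 22821 J
Total: 9483 + 97674 + 123270 + 665186 + 22821 = 918434 J = 918 kJ

q = 918 kJ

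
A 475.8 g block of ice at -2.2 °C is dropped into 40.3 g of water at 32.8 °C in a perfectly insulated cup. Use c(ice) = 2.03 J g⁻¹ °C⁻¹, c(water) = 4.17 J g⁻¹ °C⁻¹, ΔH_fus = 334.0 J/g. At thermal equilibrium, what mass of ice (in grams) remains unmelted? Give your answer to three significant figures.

m_ice remaining = 466 g

Heat to warm all ice to 0 °C: 475.8×2.03×2.2 = 2124.9 J
Heat released by water cooling to 0 °C: 40.3×4.17×32.8 = 5512.1 J
5512.1 J < 2124.9 + 475.8×334.0 = 161042.1 J, so not all ice melts; final T = 0 °C.
Heat left for melting: 5512.1 − 2124.9 = 3387.2 J
Mass melted = 3387.2 / 334.0 = 10.14 g
Ice remaining = 475.8 − 10.14 = 465.66 g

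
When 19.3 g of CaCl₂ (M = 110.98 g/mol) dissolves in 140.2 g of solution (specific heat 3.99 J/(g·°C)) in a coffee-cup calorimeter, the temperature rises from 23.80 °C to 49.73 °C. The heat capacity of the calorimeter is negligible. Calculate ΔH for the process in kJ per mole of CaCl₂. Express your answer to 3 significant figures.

ΔH = -83.4 kJ/mol

|ΔT| = |49.73 − 23.80| = 25.93 °C
|q_surr| = (140.2 × 3.99) × 25.93 = 559.398 × 25.93 = 14510 J
n(CaCl₂) = 19.3 / 110.98 = 0.1739 mol
Temperature rose, so q_rxn = −|q_surr| = -14.51 kJ
ΔH = q_rxn / n = -83.44 kJ/mol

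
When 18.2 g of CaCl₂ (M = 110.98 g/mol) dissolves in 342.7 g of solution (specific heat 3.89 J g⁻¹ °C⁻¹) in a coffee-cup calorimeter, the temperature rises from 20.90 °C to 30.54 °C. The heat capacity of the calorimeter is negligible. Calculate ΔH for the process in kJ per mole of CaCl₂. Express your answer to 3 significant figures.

|ΔT| = |30.54 − 20.90| = 9.64 °C
|q_surr| = (342.7 × 3.89) × 9.64 = 1333.103 × 9.64 = 12850 J
n(CaCl₂) = 18.2 / 110.98 = 0.1640 mol
Temperature rose, so q_rxn = −|q_surr| = -12.85 kJ
ΔH = q_rxn / n = -78.35 kJ/mol

ΔH = -78.4 kJ/mol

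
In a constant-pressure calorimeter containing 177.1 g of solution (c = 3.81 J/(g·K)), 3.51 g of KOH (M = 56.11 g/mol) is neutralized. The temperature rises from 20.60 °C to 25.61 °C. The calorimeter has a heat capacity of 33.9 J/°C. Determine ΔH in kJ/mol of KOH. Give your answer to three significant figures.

ΔH = -56.8 kJ/mol

|ΔT| = |25.61 − 20.60| = 5.01 °C
|q_surr| = (177.1 × 3.81 + 33.9) × 5.01 = 708.651 × 5.01 = 3550.3 J
n(KOH) = 3.51 / 56.11 = 0.062556 mol
Temperature rose, so q_rxn = −|q_surr| = -3.5503 kJ
ΔH = q_rxn / n = -56.75 kJ/mol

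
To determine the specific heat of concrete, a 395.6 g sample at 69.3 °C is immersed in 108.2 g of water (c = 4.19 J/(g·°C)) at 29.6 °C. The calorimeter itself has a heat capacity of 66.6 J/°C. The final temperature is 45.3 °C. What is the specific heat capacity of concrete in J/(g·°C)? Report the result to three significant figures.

q_gained = (108.2 × 4.19 + 66.6) × (45.3 − 29.6) = 8163 J
q_lost = 395.6 × c × (69.3 − 45.3) = 9494.4 c
Set equal: c = 8163 / 9494.4 = 0.860 J/(g·°C)

c = 0.860 J/(g·°C)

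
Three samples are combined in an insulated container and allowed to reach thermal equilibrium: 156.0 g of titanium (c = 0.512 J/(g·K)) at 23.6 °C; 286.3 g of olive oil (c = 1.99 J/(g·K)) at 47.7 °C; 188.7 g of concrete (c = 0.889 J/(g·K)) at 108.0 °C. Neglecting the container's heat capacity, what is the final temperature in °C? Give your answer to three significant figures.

T_f = 57.7 °C

Σ mᵢcᵢ(T − Tᵢ) = 0  ⇒  T = Σ mᵢcᵢTᵢ / Σ mᵢcᵢ
Σ mᵢcᵢ = 156.0×0.512 + 286.3×1.99 + 188.7×0.889 = 817.3633
Σ mᵢcᵢTᵢ = 79.872×23.6 + 569.737×47.7 + 167.7543×108.0 = 47179
T = 47179 / 817.3633 = 57.72 °C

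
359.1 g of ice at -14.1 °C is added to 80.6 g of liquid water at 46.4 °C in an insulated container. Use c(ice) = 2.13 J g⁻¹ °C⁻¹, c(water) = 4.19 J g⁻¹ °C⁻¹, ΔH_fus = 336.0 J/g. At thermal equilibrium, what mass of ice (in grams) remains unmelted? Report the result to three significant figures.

Heat to warm all ice to 0 °C: 359.1×2.13×14.1 = 10785 J
Heat released by water cooling to 0 °C: 80.6×4.19×46.4 = 15670 J
15670 J < 10785 + 359.1×336.0 = 131442.6 J, so not all ice melts; final T = 0 °C.
Heat left for melting: 15670 − 10785 = 4885 J
Mass melted = 4885 / 336.0 = 14.54 g
Ice remaining = 359.1 − 14.54 = 344.56 g

m_ice remaining = 345 g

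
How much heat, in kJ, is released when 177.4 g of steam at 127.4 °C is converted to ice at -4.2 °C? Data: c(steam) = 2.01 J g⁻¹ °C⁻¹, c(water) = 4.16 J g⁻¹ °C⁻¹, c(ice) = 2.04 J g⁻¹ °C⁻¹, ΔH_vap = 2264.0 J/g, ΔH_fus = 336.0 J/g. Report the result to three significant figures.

q = 546 kJ

q1 (cool steam 127.4→100 °C): 177.4 × 2.01 × 27.4 = 9770 J
q2 (condense at 100 °C): 177.4 × 2264.0 = 401634 J
q3 (cool water 100→0 °C): 177.4 × 4.16 × 100.0 = 73798 J
q4 (freeze at 0 °C): 177.4 × 336.0 = 59606 J
q5 (cool ice 0→-4.2 °C): 177.4 × 2.04 × 4.2 = 1520 J
Total: 9770 + 401634 + 73798 + 59606 + 1520 = 546328 J = 546 kJ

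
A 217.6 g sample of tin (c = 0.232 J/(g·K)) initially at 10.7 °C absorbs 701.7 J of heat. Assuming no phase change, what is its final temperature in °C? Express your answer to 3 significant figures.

ΔT = q / (m c) = 701.7 / (217.6 × 0.232) = 13.90 °C
T_f = 10.7 + 13.90 = 24.60 °C

T_f = 24.6 °C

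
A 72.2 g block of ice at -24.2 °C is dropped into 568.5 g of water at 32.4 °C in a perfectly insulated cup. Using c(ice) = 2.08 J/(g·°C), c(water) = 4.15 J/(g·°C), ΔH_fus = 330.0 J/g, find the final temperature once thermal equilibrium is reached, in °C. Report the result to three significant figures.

Heat to bring ice to 0 °C and melt it: q₁ = 72.2×2.08×24.2 + 72.2×330.0 = 27460 J
Heat the water can supply cooling to 0 °C: 568.5×4.15×32.4 = 76440.5 J > q₁, so all ice melts.
Energy balance: 568.5×4.15×(32.4 − T) = 27460 + 72.2×4.15×(T − 0)
2359.275(32.4 − T) = 27460 + 299.63 T
76440.5 − 27460 = 2658.905 T
T = 48980.5 / 2658.905 = 18.42 °C

T_f = 18.4 °C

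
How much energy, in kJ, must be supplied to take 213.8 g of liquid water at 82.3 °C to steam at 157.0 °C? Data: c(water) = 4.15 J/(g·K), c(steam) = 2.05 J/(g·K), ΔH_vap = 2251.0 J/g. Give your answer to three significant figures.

q1 (heat water 82.3→100.0 °C): 213.8 × 4.15 × 17.7 = 15705 J
q2 (vaporize at 100 °C): 213.8 × 2251.0 = 481264 J
q3 (heat steam 100.0→157.0 °C): 213.8 × 2.05 × 57.0 = 24983 J
Total: 15705 + 481264 + 24983 = 521952 J = 522 kJ

q = 522 kJ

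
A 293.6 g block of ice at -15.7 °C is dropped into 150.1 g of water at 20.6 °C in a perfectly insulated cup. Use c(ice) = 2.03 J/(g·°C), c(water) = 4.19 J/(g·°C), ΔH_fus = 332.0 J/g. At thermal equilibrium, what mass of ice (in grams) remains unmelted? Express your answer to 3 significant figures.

Heat to warm all ice to 0 °C: 293.6×2.03×15.7 = 9357.3 J
Heat released by water cooling to 0 °C: 150.1×4.19×20.6 = 12956 J
12956 J < 9357.3 + 293.6×332.0 = 106832.5 J, so not all ice melts; final T = 0 °C.
Heat left for melting: 12956 − 9357.3 = 3598.7 J
Mass melted = 3598.7 / 332.0 = 10.84 g
Ice remaining = 293.6 − 10.84 = 282.76 g

m_ice remaining = 283 g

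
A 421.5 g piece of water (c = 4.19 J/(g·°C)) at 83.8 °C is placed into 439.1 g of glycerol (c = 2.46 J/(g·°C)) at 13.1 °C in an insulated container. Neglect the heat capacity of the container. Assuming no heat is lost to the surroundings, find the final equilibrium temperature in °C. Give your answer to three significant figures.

Heat lost by water = heat gained by glycerol.
(421.5)(4.19)(83.8 − T) = (439.1)(2.46)(T − 13.1)
1766.085 (83.8 − T) = 1080.186 (T − 13.1)
148000 − 1766.085 T = 1080.186 T − 14150
162150 = 2846.271 T
T = 56.97 °C

T_f = 57.0 °C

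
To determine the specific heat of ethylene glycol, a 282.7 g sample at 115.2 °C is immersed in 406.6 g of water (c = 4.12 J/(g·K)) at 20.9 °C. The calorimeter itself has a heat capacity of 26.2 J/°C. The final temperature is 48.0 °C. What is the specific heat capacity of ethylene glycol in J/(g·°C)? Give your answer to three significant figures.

q_gained = (406.6 × 4.12 + 26.2) × (48.0 − 20.9) = 46110 J
q_lost = 282.7 × c × (115.2 − 48.0) = 18997.44 c
Set equal: c = 46110 / 18997.44 = 2.43 J/(g·°C)

c = 2.43 J/(g·°C)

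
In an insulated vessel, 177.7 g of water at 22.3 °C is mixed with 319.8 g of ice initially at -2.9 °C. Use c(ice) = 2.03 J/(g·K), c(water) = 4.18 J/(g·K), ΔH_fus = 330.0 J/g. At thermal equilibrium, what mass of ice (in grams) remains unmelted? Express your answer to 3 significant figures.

m_ice remaining = 275 g

Heat to warm all ice to 0 °C: 319.8×2.03×2.9 = 1882.7 J
Heat released by water cooling to 0 °C: 177.7×4.18×22.3 = 16564 J
16564 J < 1882.7 + 319.8×330.0 = 107416.7 J, so not all ice melts; final T = 0 °C.
Heat left for melting: 16564 − 1882.7 = 14681.3 J
Mass melted = 14681.3 / 330.0 = 44.49 g
Ice remaining = 319.8 − 44.49 = 275.31 g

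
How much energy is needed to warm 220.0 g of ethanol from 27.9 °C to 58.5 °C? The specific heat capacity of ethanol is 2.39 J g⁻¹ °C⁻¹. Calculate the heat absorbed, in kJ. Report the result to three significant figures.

q = 16.1 kJ

q = m c ΔT = 220.0 × 2.39 × (58.5 − 27.9)
q = 220.0 × 2.39 × 30.6 = 16090 J = 16.1 kJ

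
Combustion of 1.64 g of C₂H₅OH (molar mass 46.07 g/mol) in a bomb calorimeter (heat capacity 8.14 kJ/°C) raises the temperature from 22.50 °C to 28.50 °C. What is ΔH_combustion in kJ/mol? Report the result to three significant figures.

ΔT = 28.50 − 22.50 = 6.00 °C
q_cal = C_cal × ΔT = 8.14 × 6.00 = 48.84 kJ
n = 1.64 / 46.07 = 0.03560 mol
q_rxn = −q_cal = -48.84 kJ
ΔH = -48.84 / 0.03560 = -1372 kJ/mol

ΔH = -1370 kJ/mol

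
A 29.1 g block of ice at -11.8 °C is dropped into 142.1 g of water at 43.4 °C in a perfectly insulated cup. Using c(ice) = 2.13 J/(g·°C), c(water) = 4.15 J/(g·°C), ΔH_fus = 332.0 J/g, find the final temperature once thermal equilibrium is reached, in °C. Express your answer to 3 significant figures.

T_f = 21.4 °C

Heat to bring ice to 0 °C and melt it: q₁ = 29.1×2.13×11.8 + 29.1×332.0 = 10393 J
Heat the water can supply cooling to 0 °C: 142.1×4.15×43.4 = 25593.6 J > q₁, so all ice melts.
Energy balance: 142.1×4.15×(43.4 − T) = 10393 + 29.1×4.15×(T − 0)
589.715(43.4 − T) = 10393 + 120.765 T
25593.6 − 10393 = 710.480 T
T = 15200.6 / 710.480 = 21.39 °C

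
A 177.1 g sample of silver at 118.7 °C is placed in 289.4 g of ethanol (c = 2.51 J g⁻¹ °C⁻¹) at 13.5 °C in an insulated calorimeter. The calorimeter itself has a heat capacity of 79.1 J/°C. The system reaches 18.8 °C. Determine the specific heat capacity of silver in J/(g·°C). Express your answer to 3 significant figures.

q_gained = (289.4 × 2.51 + 79.1) × (18.8 − 13.5) = 4269 J
q_lost = 177.1 × c × (118.7 − 18.8) = 17692.29 c
Set equal: c = 4269 / 17692.29 = 0.241 J/(g·°C)

c = 0.241 J/(g·°C)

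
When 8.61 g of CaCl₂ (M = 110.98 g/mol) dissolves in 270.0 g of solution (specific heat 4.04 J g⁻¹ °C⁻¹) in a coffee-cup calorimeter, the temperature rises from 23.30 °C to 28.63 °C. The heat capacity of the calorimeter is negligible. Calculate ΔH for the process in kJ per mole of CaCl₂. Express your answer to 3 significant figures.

|ΔT| = |28.63 − 23.30| = 5.33 °C
|q_surr| = (270.0 × 4.04) × 5.33 = 1090.8 × 5.33 = 5814 J
n(CaCl₂) = 8.61 / 110.98 = 0.07758 mol
Temperature rose, so q_rxn = −|q_surr| = -5.814 kJ
ΔH = q_rxn / n = -74.94 kJ/mol

ΔH = -74.9 kJ/mol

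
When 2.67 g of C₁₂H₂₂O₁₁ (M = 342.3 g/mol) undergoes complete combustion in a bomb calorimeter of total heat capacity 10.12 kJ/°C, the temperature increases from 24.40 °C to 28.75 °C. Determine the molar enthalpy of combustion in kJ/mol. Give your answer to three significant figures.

ΔT = 28.75 − 24.40 = 4.35 °C
q_cal = C_cal × ΔT = 10.12 × 4.35 = 44.022 kJ
n = 2.67 / 342.3 = 0.007800 mol
q_rxn = −q_cal = -44.022 kJ
ΔH = -44.022 / 0.007800 = -5644 kJ/mol

ΔH = -5640 kJ/mol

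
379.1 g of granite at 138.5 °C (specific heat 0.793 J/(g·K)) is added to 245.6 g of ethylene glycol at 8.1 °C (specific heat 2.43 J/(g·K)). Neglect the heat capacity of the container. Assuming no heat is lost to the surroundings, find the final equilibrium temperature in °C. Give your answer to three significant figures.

Heat lost by granite = heat gained by ethylene glycol.
(379.1)(0.793)(138.5 − T) = (245.6)(2.43)(T − 8.1)
300.6263 (138.5 − T) = 596.808 (T − 8.1)
41637 − 300.6263 T = 596.808 T − 4834.1
46471.1 = 897.4343 T
T = 51.78 °C

T_f = 51.8 °C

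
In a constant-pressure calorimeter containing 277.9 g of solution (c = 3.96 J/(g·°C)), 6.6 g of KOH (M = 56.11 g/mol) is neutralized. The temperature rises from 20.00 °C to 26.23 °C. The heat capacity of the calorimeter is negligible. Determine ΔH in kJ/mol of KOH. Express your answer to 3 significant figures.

ΔH = -58.3 kJ/mol

|ΔT| = |26.23 − 20.00| = 6.23 °C
|q_surr| = (277.9 × 3.96) × 6.23 = 1100.484 × 6.23 = 6856 J
n(KOH) = 6.6 / 56.11 = 0.1176 mol
Temperature rose, so q_rxn = −|q_surr| = -6.856 kJ
ΔH = q_rxn / n = -58.30 kJ/mol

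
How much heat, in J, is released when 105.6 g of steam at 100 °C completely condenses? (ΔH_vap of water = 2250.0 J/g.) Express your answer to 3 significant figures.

q = 238000 J

q = m × ΔH_vap = 105.6 × 2250.0 = 237600 J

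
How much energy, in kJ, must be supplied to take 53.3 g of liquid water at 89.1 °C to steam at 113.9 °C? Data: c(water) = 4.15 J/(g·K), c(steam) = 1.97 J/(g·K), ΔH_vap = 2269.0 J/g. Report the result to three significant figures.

q1 (heat water 89.1→100.0 °C): 53.3 × 4.15 × 10.9 = 2411 J
q2 (vaporize at 100 °C): 53.3 × 2269.0 = 120938 J
q3 (heat steam 100.0→113.9 °C): 53.3 × 1.97 × 13.9 = 1460 J
Total: 2411 + 120938 + 1460 = 124809 J = 125 kJ

q = 125 kJ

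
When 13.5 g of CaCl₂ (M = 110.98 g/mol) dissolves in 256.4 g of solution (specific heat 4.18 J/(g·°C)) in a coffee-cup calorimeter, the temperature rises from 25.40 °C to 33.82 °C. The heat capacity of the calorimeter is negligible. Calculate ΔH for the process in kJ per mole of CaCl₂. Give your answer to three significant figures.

|ΔT| = |33.82 − 25.40| = 8.42 °C
|q_surr| = (256.4 × 4.18) × 8.42 = 1071.752 × 8.42 = 9024 J
n(CaCl₂) = 13.5 / 110.98 = 0.1216 mol
Temperature rose, so q_rxn = −|q_surr| = -9.024 kJ
ΔH = q_rxn / n = -74.21 kJ/mol

ΔH = -74.2 kJ/mol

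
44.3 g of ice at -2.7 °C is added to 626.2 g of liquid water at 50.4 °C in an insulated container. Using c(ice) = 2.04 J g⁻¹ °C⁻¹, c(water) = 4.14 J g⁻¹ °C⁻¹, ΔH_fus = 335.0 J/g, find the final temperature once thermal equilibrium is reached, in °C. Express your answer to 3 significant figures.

Heat to bring ice to 0 °C and melt it: q₁ = 44.3×2.04×2.7 + 44.3×335.0 = 15085 J
Heat the water can supply cooling to 0 °C: 626.2×4.14×50.4 = 130660 J > q₁, so all ice melts.
Energy balance: 626.2×4.14×(50.4 − T) = 15085 + 44.3×4.14×(T − 0)
2592.468(50.4 − T) = 15085 + 183.402 T
130660 − 15085 = 2775.870 T
T = 115575 / 2775.870 = 41.64 °C

T_f = 41.6 °C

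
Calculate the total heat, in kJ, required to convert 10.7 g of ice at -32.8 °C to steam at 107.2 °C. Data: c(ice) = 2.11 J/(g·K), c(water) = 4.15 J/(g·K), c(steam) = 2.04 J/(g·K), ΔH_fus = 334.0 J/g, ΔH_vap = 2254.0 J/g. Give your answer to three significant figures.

q1 (heat ice -32.8→0.0 °C): 10.7 × 2.11 × 32.8 = 741 J
q2 (melt at 0 °C): 10.7 × 334.0 = 3574 J
q3 (heat water 0.0→100.0 °C): 10.7 × 4.15 × 100.0 = 4441 J
q4 (vaporize at 100 °C): 10.7 × 2254.0 = 24118 J
q5 (heat steam 100.0→107.2 °C): 10.7 × 2.04 × 7.2 = 157 J
Total: 741 + 3574 + 4441 + 24118 + 157 = 33031 J = 33.0 kJ

q = 33.0 kJ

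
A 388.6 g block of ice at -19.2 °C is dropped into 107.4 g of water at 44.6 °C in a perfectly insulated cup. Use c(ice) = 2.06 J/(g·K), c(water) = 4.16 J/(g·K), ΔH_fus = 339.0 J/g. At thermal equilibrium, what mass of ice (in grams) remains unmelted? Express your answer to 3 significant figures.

m_ice remaining = 375 g

Heat to warm all ice to 0 °C: 388.6×2.06×19.2 = 15370 J
Heat released by water cooling to 0 °C: 107.4×4.16×44.6 = 19927 J
19927 J < 15370 + 388.6×339.0 = 147105.4 J, so not all ice melts; final T = 0 °C.
Heat left for melting: 19927 − 15370 = 4557 J
Mass melted = 4557 / 339.0 = 13.44 g
Ice remaining = 388.6 − 13.44 = 375.16 g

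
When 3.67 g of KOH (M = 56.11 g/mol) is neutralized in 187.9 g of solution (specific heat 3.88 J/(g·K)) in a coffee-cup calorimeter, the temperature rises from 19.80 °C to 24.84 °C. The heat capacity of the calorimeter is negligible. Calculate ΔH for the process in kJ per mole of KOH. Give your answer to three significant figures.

ΔH = -56.2 kJ/mol

|ΔT| = |24.84 − 19.80| = 5.04 °C
|q_surr| = (187.9 × 3.88) × 5.04 = 729.052 × 5.04 = 3674 J
n(KOH) = 3.67 / 56.11 = 0.06541 mol
Temperature rose, so q_rxn = −|q_surr| = -3.674 kJ
ΔH = q_rxn / n = -56.17 kJ/mol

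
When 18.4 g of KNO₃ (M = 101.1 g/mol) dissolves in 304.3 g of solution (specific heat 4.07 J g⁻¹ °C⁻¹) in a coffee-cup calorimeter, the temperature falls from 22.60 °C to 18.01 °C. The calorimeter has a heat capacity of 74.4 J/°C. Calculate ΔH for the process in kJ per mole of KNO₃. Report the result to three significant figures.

|ΔT| = |18.01 − 22.60| = 4.59 °C
|q_surr| = (304.3 × 4.07 + 74.4) × 4.59 = 1312.901 × 4.59 = 6026 J
n(KNO₃) = 18.4 / 101.1 = 0.1820 mol
Temperature fell, so q_rxn = +|q_surr| = 6.026 kJ
ΔH = q_rxn / n = 33.11 kJ/mol

ΔH = 33.1 kJ/mol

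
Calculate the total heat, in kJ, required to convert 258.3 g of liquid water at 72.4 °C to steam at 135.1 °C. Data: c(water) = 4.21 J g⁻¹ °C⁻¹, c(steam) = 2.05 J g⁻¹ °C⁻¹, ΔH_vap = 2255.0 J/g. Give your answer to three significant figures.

q1 (heat water 72.4→100.0 °C): 258.3 × 4.21 × 27.6 = 30013 J
q2 (vaporize at 100 °C): 258.3 × 2255.0 = 582467 J
q3 (heat steam 100.0→135.1 °C): 258.3 × 2.05 × 35.1 = 18586 J
Total: 30013 + 582467 + 18586 = 631066 J = 631 kJ

q = 631 kJ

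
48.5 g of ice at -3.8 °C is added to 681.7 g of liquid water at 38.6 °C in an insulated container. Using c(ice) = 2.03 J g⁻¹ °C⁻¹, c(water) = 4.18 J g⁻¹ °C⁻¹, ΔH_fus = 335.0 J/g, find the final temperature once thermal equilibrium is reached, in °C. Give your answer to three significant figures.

Heat to bring ice to 0 °C and melt it: q₁ = 48.5×2.03×3.8 + 48.5×335.0 = 16622 J
Heat the water can supply cooling to 0 °C: 681.7×4.18×38.6 = 109991 J > q₁, so all ice melts.
Energy balance: 681.7×4.18×(38.6 − T) = 16622 + 48.5×4.18×(T − 0)
2849.506(38.6 − T) = 16622 + 202.73 T
109991 − 16622 = 3052.236 T
T = 93369 / 3052.236 = 30.59 °C

T_f = 30.6 °C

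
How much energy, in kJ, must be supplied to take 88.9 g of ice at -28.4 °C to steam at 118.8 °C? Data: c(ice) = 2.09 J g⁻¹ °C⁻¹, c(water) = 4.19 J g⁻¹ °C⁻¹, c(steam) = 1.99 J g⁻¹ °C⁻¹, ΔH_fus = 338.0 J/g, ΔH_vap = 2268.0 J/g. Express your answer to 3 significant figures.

q = 278 kJ

q1 (heat ice -28.4→0.0 °C): 88.9 × 2.09 × 28.4 = 5277 J
q2 (melt at 0 °C): 88.9 × 338.0 = 30048 J
q3 (heat water 0.0→100.0 °C): 88.9 × 4.19 × 100.0 = 37249 J
q4 (vaporize at 100 °C): 88.9 × 2268.0 = 201625 J
q5 (heat steam 100.0→118.8 °C): 88.9 × 1.99 × 18.8 = 3326 J
Total: 5277 + 30048 + 37249 + 201625 + 3326 = 277525 J = 278 kJ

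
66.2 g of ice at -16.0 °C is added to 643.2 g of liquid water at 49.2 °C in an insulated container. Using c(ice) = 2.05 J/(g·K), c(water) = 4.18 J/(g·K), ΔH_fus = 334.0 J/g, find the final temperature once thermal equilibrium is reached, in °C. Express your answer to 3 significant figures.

Heat to bring ice to 0 °C and melt it: q₁ = 66.2×2.05×16.0 + 66.2×334.0 = 24282 J
Heat the water can supply cooling to 0 °C: 643.2×4.18×49.2 = 132278 J > q₁, so all ice melts.
Energy balance: 643.2×4.18×(49.2 − T) = 24282 + 66.2×4.18×(T − 0)
2688.576(49.2 − T) = 24282 + 276.716 T
132278 − 24282 = 2965.292 T
T = 107996 / 2965.292 = 36.42 °C

T_f = 36.4 °C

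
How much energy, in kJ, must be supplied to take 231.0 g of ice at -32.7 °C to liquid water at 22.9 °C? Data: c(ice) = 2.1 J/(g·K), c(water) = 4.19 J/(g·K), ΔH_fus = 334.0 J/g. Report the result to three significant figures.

q1 (heat ice -32.7→0.0 °C): 231.0 × 2.1 × 32.7 = 15863 J
q2 (melt at 0 °C): 231.0 × 334.0 = 77154 J
q3 (heat water 0.0→22.9 °C): 231.0 × 4.19 × 22.9 = 22165 J
Total: 15863 + 77154 + 22165 = 115182 J = 115 kJ

q = 115 kJ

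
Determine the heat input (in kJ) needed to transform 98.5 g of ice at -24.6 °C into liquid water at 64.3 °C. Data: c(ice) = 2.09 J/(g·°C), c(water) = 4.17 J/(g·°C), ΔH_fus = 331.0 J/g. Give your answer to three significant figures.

q = 64.1 kJ

q1 (heat ice -24.6→0.0 °C): 98.5 × 2.09 × 24.6 = 5064 J
q2 (melt at 0 °C): 98.5 × 331.0 = 32604 J
q3 (heat water 0.0→64.3 °C): 98.5 × 4.17 × 64.3 = 26411 J
Total: 5064 + 32604 + 26411 = 64079 J = 64.1 kJ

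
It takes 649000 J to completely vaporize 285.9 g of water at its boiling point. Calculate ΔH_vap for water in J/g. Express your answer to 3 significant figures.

ΔH_vap = 2270 J/g

ΔH_vap = q / m = 649000 / 285.9 = 2270 J/g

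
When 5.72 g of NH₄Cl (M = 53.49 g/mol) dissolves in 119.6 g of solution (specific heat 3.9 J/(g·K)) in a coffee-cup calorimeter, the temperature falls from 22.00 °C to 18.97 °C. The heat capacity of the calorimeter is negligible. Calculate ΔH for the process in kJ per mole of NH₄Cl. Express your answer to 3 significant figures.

ΔH = 13.2 kJ/mol

|ΔT| = |18.97 − 22.00| = 3.03 °C
|q_surr| = (119.6 × 3.9) × 3.03 = 466.44 × 3.03 = 1413 J
n(NH₄Cl) = 5.72 / 53.49 = 0.1069 mol
Temperature fell, so q_rxn = +|q_surr| = 1.413 kJ
ΔH = q_rxn / n = 13.22 kJ/mol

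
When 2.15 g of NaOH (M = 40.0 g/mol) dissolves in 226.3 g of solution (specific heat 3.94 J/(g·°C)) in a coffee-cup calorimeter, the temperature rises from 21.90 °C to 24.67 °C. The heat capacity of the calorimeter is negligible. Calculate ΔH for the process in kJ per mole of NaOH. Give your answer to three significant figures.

|ΔT| = |24.67 − 21.90| = 2.77 °C
|q_surr| = (226.3 × 3.94) × 2.77 = 891.622 × 2.77 = 2469.8 J
n(NaOH) = 2.15 / 40.0 = 0.053750 mol
Temperature rose, so q_rxn = −|q_surr| = -2.4698 kJ
ΔH = q_rxn / n = -45.9498 kJ/mol

ΔH = -45.9 kJ/mol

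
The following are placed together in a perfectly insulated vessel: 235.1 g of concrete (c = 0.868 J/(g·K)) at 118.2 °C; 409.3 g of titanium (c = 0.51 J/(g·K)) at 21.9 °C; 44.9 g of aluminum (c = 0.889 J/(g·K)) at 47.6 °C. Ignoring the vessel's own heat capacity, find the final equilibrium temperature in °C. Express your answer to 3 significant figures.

Σ mᵢcᵢ(T − Tᵢ) = 0  ⇒  T = Σ mᵢcᵢTᵢ / Σ mᵢcᵢ
Σ mᵢcᵢ = 235.1×0.868 + 409.3×0.51 + 44.9×0.889 = 452.7259
Σ mᵢcᵢTᵢ = 204.0668×118.2 + 208.743×21.9 + 39.9161×47.6 = 30592
T = 30592 / 452.7259 = 67.57 °C

T_f = 67.6 °C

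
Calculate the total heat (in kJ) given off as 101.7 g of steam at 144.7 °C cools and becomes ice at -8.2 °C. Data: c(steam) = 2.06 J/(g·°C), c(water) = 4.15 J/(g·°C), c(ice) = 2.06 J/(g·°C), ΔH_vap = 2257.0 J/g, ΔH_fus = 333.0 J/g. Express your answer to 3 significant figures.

q1 (cool steam 144.7→100 °C): 101.7 × 2.06 × 44.7 = 9365 J
q2 (condense at 100 °C): 101.7 × 2257.0 = 229537 J
q3 (cool water 100→0 °C): 101.7 × 4.15 × 100.0 = 42206 J
q4 (freeze at 0 °C): 101.7 × 333.0 = 33866 J
q5 (cool ice 0→-8.2 °C): 101.7 × 2.06 × 8.2 = 1718 J
Total: 9365 + 229537 + 42206 + 33866 + 1718 = 316692 J = 317 kJ

q = 317 kJ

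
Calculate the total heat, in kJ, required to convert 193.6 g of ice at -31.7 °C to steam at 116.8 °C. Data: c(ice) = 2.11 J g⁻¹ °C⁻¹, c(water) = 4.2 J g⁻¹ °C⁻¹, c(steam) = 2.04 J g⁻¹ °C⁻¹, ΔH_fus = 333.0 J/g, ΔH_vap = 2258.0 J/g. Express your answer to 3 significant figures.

q = 603 kJ

q1 (heat ice -31.7→0.0 °C): 193.6 × 2.11 × 31.7 = 12949 J
q2 (melt at 0 °C): 193.6 × 333.0 = 64469 J
q3 (heat water 0.0→100.0 °C): 193.6 × 4.2 × 100.0 = 81312 J
q4 (vaporize at 100 °C): 193.6 × 2258.0 = 437149 J
q5 (heat steam 100.0→116.8 °C): 193.6 × 2.04 × 16.8 = 6635 J
Total: 12949 + 64469 + 81312 + 437149 + 6635 = 602514 J = 603 kJ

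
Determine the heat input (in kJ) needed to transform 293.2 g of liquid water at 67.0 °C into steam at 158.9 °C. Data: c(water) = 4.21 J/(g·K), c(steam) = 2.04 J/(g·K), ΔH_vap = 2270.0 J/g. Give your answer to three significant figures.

q1 (heat water 67.0→100.0 °C): 293.2 × 4.21 × 33.0 = 40734 J
q2 (vaporize at 100 °C): 293.2 × 2270.0 = 665564 J
q3 (heat steam 100.0→158.9 °C): 293.2 × 2.04 × 58.9 = 35230 J
Total: 40734 + 665564 + 35230 = 741528 J = 742 kJ

q = 742 kJ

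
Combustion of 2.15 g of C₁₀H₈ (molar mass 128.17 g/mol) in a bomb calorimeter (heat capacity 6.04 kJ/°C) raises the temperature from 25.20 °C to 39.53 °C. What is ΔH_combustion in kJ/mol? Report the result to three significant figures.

ΔT = 39.53 − 25.20 = 14.33 °C
q_cal = C_cal × ΔT = 6.04 × 14.33 = 86.5532 kJ
n = 2.15 / 128.17 = 0.01677 mol
q_rxn = −q_cal = -86.5532 kJ
ΔH = -86.5532 / 0.01677 = -5161 kJ/mol

ΔH = -5160 kJ/mol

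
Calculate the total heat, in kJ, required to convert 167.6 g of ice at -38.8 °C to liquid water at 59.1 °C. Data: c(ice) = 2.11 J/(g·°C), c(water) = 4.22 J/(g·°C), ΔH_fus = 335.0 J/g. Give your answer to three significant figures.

q = 112 kJ

q1 (heat ice -38.8→0.0 °C): 167.6 × 2.11 × 38.8 = 13721 J
q2 (melt at 0 °C): 167.6 × 335.0 = 56146 J
q3 (heat water 0.0→59.1 °C): 167.6 × 4.22 × 59.1 = 41800 J
Total: 13721 + 56146 + 41800 = 111667 J = 112 kJ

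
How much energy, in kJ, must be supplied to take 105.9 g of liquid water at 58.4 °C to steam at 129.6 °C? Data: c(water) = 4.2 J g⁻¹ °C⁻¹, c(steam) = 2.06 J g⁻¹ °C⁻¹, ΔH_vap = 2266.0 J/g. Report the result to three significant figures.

q = 265 kJ

q1 (heat water 58.4→100.0 °C): 105.9 × 4.2 × 41.6 = 18503 J
q2 (vaporize at 100 °C): 105.9 × 2266.0 = 239969 J
q3 (heat steam 100.0→129.6 °C): 105.9 × 2.06 × 29.6 = 6457 J
Total: 18503 + 239969 + 6457 = 264929 J = 265 kJ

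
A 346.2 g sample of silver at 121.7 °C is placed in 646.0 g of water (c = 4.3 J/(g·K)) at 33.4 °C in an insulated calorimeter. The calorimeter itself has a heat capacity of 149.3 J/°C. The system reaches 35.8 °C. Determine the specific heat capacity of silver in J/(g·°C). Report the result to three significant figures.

c = 0.236 J/(g·°C)

q_gained = (646.0 × 4.3 + 149.3) × (35.8 − 33.4) = 7025 J
q_lost = 346.2 × c × (121.7 − 35.8) = 29738.58 c
Set equal: c = 7025 / 29738.58 = 0.236 J/(g·°C)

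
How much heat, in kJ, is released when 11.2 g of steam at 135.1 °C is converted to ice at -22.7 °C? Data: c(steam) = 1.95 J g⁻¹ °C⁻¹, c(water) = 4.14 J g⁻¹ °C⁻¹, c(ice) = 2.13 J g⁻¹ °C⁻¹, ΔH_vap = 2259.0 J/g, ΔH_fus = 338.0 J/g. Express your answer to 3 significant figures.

q1 (cool steam 135.1→100 °C): 11.2 × 1.95 × 35.1 = 767 J
q2 (condense at 100 °C): 11.2 × 2259.0 = 25301 J
q3 (cool water 100→0 °C): 11.2 × 4.14 × 100.0 = 4637 J
q4 (freeze at 0 °C): 11.2 × 338.0 = 3786 J
q5 (cool ice 0→-22.7 °C): 11.2 × 2.13 × 22.7 = 542 J
Total: 767 + 25301 + 4637 + 3786 + 542 = 35033 J = 35.0 kJ

q = 35.0 kJ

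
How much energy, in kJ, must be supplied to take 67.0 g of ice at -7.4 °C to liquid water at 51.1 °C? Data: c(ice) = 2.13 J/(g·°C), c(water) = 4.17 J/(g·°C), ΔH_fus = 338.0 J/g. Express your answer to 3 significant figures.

q1 (heat ice -7.4→0.0 °C): 67.0 × 2.13 × 7.4 = 1056 J
q2 (melt at 0 °C): 67.0 × 338.0 = 22646 J
q3 (heat water 0.0→51.1 °C): 67.0 × 4.17 × 51.1 = 14277 J
Total: 1056 + 22646 + 14277 = 37979 J = 38.0 kJ

q = 38.0 kJ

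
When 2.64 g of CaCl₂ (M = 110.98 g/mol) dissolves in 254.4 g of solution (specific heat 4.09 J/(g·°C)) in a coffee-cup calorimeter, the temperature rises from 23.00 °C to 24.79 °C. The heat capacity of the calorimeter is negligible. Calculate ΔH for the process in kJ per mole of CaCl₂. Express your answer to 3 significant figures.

|ΔT| = |24.79 − 23.00| = 1.79 °C
|q_surr| = (254.4 × 4.09) × 1.79 = 1040.496 × 1.79 = 1862 J
n(CaCl₂) = 2.64 / 110.98 = 0.02379 mol
Temperature rose, so q_rxn = −|q_surr| = -1.862 kJ
ΔH = q_rxn / n = -78.27 kJ/mol

ΔH = -78.3 kJ/mol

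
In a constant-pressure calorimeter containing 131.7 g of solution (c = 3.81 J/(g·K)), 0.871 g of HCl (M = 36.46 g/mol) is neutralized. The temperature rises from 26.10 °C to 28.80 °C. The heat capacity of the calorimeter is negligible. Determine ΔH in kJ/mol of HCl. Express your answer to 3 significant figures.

ΔH = -56.7 kJ/mol

|ΔT| = |28.80 − 26.10| = 2.70 °C
|q_surr| = (131.7 × 3.81) × 2.70 = 501.777 × 2.70 = 1355 J
n(HCl) = 0.871 / 36.46 = 0.02389 mol
Temperature rose, so q_rxn = −|q_surr| = -1.355 kJ
ΔH = q_rxn / n = -56.72 kJ/mol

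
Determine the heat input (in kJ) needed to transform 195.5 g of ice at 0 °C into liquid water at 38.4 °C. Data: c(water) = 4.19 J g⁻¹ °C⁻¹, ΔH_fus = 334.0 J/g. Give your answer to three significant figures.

q = 96.8 kJ

q1 (melt at 0 °C): 195.5 × 334.0 = 65297 J
q2 (heat water 0.0→38.4 °C): 195.5 × 4.19 × 38.4 = 31455 J
Total: 65297 + 31455 = 96752 J = 96.8 kJ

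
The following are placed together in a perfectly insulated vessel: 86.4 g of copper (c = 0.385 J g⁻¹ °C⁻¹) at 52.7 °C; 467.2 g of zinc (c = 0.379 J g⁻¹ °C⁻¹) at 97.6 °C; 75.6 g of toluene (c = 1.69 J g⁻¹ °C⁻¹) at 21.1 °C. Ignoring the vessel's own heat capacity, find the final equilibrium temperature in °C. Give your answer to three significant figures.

T_f = 64.3 °C

Σ mᵢcᵢ(T − Tᵢ) = 0  ⇒  T = Σ mᵢcᵢTᵢ / Σ mᵢcᵢ
Σ mᵢcᵢ = 86.4×0.385 + 467.2×0.379 + 75.6×1.69 = 338.0968
Σ mᵢcᵢTᵢ = 33.264×52.7 + 177.0688×97.6 + 127.764×21.1 = 21731
T = 21731 / 338.0968 = 64.27 °C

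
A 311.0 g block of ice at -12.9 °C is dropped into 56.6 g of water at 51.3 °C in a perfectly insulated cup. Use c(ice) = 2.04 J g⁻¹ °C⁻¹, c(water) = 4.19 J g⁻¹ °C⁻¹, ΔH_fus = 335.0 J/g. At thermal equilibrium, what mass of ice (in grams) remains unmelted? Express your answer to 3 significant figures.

Heat to warm all ice to 0 °C: 311.0×2.04×12.9 = 8184.3 J
Heat released by water cooling to 0 °C: 56.6×4.19×51.3 = 12166 J
12166 J < 8184.3 + 311.0×335.0 = 112369.3 J, so not all ice melts; final T = 0 °C.
Heat left for melting: 12166 − 8184.3 = 3981.7 J
Mass melted = 3981.7 / 335.0 = 11.89 g
Ice remaining = 311.0 − 11.89 = 299.11 g

m_ice remaining = 299 g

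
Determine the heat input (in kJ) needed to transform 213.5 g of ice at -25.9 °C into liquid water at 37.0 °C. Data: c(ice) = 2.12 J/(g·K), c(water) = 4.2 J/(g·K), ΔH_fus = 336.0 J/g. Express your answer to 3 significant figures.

q1 (heat ice -25.9→0.0 °C): 213.5 × 2.12 × 25.9 = 11723 J
q2 (melt at 0 °C): 213.5 × 336.0 = 71736 J
q3 (heat water 0.0→37.0 °C): 213.5 × 4.2 × 37.0 = 33178 J
Total: 11723 + 71736 + 33178 = 116637 J = 117 kJ

q = 117 kJ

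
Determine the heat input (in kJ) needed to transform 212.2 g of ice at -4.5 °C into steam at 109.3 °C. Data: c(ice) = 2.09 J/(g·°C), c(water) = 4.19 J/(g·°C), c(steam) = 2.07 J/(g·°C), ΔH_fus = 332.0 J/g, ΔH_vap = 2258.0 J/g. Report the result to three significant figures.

q1 (heat ice -4.5→0.0 °C): 212.2 × 2.09 × 4.5 = 1996 J
q2 (melt at 0 °C): 212.2 × 332.0 = 70450 J
q3 (heat water 0.0→100.0 °C): 212.2 × 4.19 × 100.0 = 88912 J
q4 (vaporize at 100 °C): 212.2 × 2258.0 = 479148 J
q5 (heat steam 100.0→109.3 °C): 212.2 × 2.07 × 9.3 = 4085 J
Total: 1996 + 70450 + 88912 + 479148 + 4085 = 644591 J = 645 kJ

q = 645 kJ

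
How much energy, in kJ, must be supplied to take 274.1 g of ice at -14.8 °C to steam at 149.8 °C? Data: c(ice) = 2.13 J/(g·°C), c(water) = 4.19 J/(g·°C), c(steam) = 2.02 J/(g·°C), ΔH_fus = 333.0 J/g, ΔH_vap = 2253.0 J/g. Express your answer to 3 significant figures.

q = 860 kJ

q1 (heat ice -14.8→0.0 °C): 274.1 × 2.13 × 14.8 = 8641 J
q2 (melt at 0 °C): 274.1 × 333.0 = 91275 J
q3 (heat water 0.0→100.0 °C): 274.1 × 4.19 × 100.0 = 114848 J
q4 (vaporize at 100 °C): 274.1 × 2253.0 = 617547 J
q5 (heat steam 100.0→149.8 °C): 274.1 × 2.02 × 49.8 = 27573 J
Total: 8641 + 91275 + 114848 + 617547 + 27573 = 859884 J = 860 kJ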